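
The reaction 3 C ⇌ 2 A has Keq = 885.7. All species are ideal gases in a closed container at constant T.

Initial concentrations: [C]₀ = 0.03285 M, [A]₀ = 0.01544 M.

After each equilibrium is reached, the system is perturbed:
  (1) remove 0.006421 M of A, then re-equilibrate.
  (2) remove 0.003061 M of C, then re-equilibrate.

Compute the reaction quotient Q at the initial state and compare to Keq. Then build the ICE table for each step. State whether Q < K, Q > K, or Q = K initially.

Q₀ = 6.725; Q < K (proceeds forward)

Q₀ = 6.725 vs Keq = 885.7 ⇒ Q<K, forward
Step 1:
                    C           A
  Initial     0.03285     0.01544
  Change     -0.02267     0.01512
  Equil       0.01018     0.03056
  solve Keq expr → x = 0.007558; check Q = 885.7
Then remove 0.006421 M of A.
Step 2:
                    C           A
  Initial     0.01018     0.02413
  Change    -0.001278  8.5175e-04
  Equil        0.0089     0.02499
  solve Keq expr → x = 4.2588e-04; check Q = 885.7
Then remove 0.003061 M of C.
Step 3:
                    C           A
  Initial    0.005839     0.02499
  Change     0.002638   -0.001759
  Equil      0.008477     0.02323
  solve Keq expr → x = -8.7943e-04; check Q = 885.7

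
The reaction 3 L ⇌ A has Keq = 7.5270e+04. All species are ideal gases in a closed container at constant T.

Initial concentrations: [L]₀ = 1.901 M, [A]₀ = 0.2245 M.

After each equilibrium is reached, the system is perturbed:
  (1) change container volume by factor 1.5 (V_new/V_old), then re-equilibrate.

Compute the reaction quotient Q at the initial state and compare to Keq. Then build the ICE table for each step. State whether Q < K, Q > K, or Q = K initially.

Q₀ = 0.03268; Q < K (proceeds forward)

Q₀ = 0.03268 vs Keq = 7.5270e+04 ⇒ Q<K, forward
Step 1:
                   L          A
  I            1.901     0.2245
  C           -1.879     0.6262
  E          0.02244     0.8507
  solve Keq expr → x = 0.6262; check Q = 7.5270e+04
Then change container volume by factor 1.5 (V_new/V_old).
Step 2:
                   L          A
  I          0.01496     0.5671
  C         0.004626  -0.001542
  E          0.01959     0.5656
  solve Keq expr → x = -0.001542; check Q = 7.5270e+04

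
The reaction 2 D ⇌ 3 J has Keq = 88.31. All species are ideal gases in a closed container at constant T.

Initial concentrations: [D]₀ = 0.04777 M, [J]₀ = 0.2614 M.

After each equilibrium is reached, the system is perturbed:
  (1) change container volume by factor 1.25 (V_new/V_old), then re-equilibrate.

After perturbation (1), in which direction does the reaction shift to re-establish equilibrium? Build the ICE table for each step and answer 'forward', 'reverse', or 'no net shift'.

Direction: forward

Q₀ = 7.827 vs Keq = 88.31 ⇒ Q<K, forward
Step 1:
                  D         J
  init      0.04777    0.2614
  Δ        -0.02975   0.04463
  eq        0.01802     0.306
  solve Keq expr → x = 0.01488; check Q = 88.31
Then change container volume by factor 1.25 (V_new/V_old).
Step 2:
                  D         J
  init      0.01441    0.2448
  Δ        -0.00136   0.00204
  eq        0.01305    0.2469
  solve Keq expr → x = 6.8004e-04; check Q = 88.31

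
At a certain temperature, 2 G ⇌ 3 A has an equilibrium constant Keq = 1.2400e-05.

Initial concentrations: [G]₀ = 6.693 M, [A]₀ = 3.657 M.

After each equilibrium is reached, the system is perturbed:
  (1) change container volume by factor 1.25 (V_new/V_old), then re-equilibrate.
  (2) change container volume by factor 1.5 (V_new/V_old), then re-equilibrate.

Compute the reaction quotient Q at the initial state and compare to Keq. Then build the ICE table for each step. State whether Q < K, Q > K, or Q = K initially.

Q₀ = 1.092 vs Keq = 1.2400e-05 ⇒ Q>K, reverse
Step 1:
                  G         A
  init        6.693     3.657
  Δ           2.371    -3.556
  eq          9.064    0.1006
  solve Keq expr → x = -1.185; check Q = 1.2400e-05
Then change container volume by factor 1.25 (V_new/V_old).
Step 2:
                  G         A
  init        7.251    0.0805
  Δ       -0.004122  0.006183
  eq          7.247   0.08668
  solve Keq expr → x = 0.002061; check Q = 1.2400e-05
Then change container volume by factor 1.5 (V_new/V_old).
Step 3:
                  G         A
  init        4.831   0.05779
  Δ       -0.005541  0.008312
  eq          4.826    0.0661
  solve Keq expr → x = 0.002771; check Q = 1.2400e-05

Q₀ = 1.092; Q > K (proceeds reverse)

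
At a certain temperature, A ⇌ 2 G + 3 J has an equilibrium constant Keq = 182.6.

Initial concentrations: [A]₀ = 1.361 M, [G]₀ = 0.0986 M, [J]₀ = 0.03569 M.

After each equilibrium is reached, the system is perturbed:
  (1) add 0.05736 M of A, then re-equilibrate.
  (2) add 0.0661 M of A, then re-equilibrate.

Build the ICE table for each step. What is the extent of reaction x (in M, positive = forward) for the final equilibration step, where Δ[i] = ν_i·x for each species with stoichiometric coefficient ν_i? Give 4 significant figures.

x = 0.01827 M

Q₀ = 3.2474e-07 vs Keq = 182.6 ⇒ Q<K, forward
Step 1:
                   A          G          J
  Initial      1.361     0.0986    0.03569
  Change     -0.9174      1.835      2.752
  Equil       0.4436      1.933      2.788
  solve Keq expr → x = 0.9174; check Q = 182.6
Then add 0.05736 M of A.
Step 2:
                   A          G          J
  Initial      0.501      1.933      2.788
  Change     -0.0167     0.0334     0.0501
  Equil       0.4843      1.967      2.838
  solve Keq expr → x = 0.0167; check Q = 182.6
Then add 0.0661 M of A.
Step 3:
                   A          G          J
  Initial     0.5504      1.967      2.838
  Change    -0.01827    0.03654    0.05481
  Equil       0.5321      2.003      2.893
  solve Keq expr → x = 0.01827; check Q = 182.6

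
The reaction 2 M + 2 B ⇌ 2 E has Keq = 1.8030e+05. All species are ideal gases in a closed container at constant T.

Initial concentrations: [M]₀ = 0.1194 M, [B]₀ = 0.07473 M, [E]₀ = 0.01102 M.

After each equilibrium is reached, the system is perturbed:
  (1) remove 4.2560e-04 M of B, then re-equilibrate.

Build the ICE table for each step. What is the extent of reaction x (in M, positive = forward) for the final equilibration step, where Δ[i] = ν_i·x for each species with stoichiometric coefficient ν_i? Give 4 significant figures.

Q₀ = 1.525 vs Keq = 1.8030e+05 ⇒ Q<K, forward
Step 1:
                  M         B         E
  init       0.1194   0.07473   0.01102
  Δ        -0.07077  -0.07077   0.07077
  eq        0.04863  0.003961   0.08179
  solve Keq expr → x = 0.03538; check Q = 1.8030e+05
Then remove 4.2560e-04 M of B.
Step 2:
                  M         B         E
  init      0.04863  0.003535   0.08179
  Δ       3.7701e-04 3.7701e-04 -3.7701e-04
  eq        0.04901  0.003912   0.08141
  solve Keq expr → x = -1.8851e-04; check Q = 1.8030e+05

x = -1.8851e-04 M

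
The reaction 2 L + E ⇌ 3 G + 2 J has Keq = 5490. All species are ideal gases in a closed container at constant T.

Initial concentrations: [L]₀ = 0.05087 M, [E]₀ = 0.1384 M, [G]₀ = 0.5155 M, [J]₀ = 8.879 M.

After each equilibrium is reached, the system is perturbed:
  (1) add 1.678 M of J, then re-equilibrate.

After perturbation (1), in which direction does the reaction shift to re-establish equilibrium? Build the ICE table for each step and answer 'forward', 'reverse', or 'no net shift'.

Q₀ = 3.0155e+04 vs Keq = 5490 ⇒ Q>K, reverse
Step 1:
                  L         E         G         J
  init      0.05087    0.1384    0.5155     8.879
  Δ         0.04079    0.0204  -0.06119  -0.04079
  eq        0.09166    0.1588    0.4543     8.838
  solve Keq expr → x = -0.0204; check Q = 5490
Then add 1.678 M of J.
Step 2:
                  L         E         G         J
  init      0.09166    0.1588    0.4543     10.52
  Δ         0.01021  0.005105  -0.01531  -0.01021
  eq         0.1019    0.1639     0.439     10.51
  solve Keq expr → x = -0.005105; check Q = 5490

Direction: reverse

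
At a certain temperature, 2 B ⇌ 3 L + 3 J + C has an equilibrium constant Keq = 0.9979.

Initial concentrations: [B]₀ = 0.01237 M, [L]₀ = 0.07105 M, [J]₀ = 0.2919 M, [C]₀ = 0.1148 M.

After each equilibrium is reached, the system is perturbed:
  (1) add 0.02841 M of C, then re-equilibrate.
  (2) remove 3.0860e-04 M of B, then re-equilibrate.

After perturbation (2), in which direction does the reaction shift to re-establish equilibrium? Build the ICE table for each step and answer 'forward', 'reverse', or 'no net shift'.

Q₀ = 0.006693 vs Keq = 0.9979 ⇒ Q<K, forward
Step 1:
                   B          L          J          C
  init       0.01237    0.07105     0.2919     0.1148
  Δ         -0.01084    0.01626    0.01626   0.005419
  eq        0.001532    0.08731     0.3082     0.1202
  solve Keq expr → x = 0.005419; check Q = 0.9979
Then add 0.02841 M of C.
Step 2:
                   B          L          J          C
  init      0.001532    0.08731     0.3082     0.1486
  Δ       1.6183e-04 -2.4275e-04 -2.4275e-04 -8.0917e-05
  eq        0.001694    0.08706     0.3079     0.1485
  solve Keq expr → x = -8.0917e-05; check Q = 0.9979
Then remove 3.0860e-04 M of B.
Step 3:
                   B          L          J          C
  init      0.001385    0.08706     0.3079     0.1485
  Δ       2.9146e-04 -4.3719e-04 -4.3719e-04 -1.4573e-04
  eq        0.001676    0.08663     0.3075     0.1484
  solve Keq expr → x = -1.4573e-04; check Q = 0.9979

Direction: reverse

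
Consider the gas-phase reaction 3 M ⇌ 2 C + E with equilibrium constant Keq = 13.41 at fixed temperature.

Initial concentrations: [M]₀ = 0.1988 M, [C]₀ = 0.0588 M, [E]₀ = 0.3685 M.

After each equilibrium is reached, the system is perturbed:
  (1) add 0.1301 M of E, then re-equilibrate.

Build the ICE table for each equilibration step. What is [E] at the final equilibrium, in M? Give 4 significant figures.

Q₀ = 0.1622 vs Keq = 13.41 ⇒ Q<K, forward
Step 1:
                    M           C           E
  Initial      0.1988      0.0588      0.3685
  Change      -0.1162     0.07746     0.03873
  Equil       0.08261      0.1363      0.4072
  solve Keq expr → x = 0.03873; check Q = 13.41
Then add 0.1301 M of E.
Step 2:
                    M           C           E
  Initial     0.08261      0.1363      0.5373
  Change      0.00608   -0.004054   -0.002027
  Equil       0.08869      0.1322      0.5353
  solve Keq expr → x = -0.002027; check Q = 13.41

[E]_eq = 0.5353 M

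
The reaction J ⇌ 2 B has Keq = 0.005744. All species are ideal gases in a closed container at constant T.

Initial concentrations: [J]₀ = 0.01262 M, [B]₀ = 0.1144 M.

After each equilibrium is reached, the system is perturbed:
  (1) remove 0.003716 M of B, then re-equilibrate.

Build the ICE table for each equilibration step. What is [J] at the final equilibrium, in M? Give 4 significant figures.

Q₀ = 1.037 vs Keq = 0.005744 ⇒ Q>K, reverse
Step 1:
                  J         B
  I         0.01262    0.1144
  C         0.04788  -0.09576
  E          0.0605   0.01864
  solve Keq expr → x = -0.04788; check Q = 0.005744
Then remove 0.003716 M of B.
Step 2:
                  J         B
  I          0.0605   0.01493
  C       -0.001724  0.003448
  E         0.05878   0.01837
  solve Keq expr → x = 0.001724; check Q = 0.005744

[J]_eq = 0.05878 M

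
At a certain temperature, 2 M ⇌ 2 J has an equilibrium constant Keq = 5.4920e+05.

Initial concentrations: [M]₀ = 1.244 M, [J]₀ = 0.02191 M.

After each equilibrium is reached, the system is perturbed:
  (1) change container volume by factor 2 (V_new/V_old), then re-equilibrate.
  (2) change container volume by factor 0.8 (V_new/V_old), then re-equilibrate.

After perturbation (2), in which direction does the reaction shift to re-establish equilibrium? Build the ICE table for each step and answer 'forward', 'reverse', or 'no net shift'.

Direction: no net shift

Q₀ = 3.1020e-04 vs Keq = 5.4920e+05 ⇒ Q<K, forward
Step 1:
                    M           J
  Initial       1.244     0.02191
  Change       -1.242       1.242
  Equil      0.001706       1.264
  solve Keq expr → x = 0.6211; check Q = 5.4920e+05
Then change container volume by factor 2 (V_new/V_old).
Step 2:
                    M           J
  Initial  8.5295e-04      0.6321
  Change            0           0
  Equil    8.5295e-04      0.6321
  solve Keq expr → x = 0; check Q = 5.4920e+05
Then change container volume by factor 0.8 (V_new/V_old).
Step 3:
                    M           J
  Initial    0.001066      0.7901
  Change            0           0
  Equil      0.001066      0.7901
  solve Keq expr → x = 0; check Q = 5.4920e+05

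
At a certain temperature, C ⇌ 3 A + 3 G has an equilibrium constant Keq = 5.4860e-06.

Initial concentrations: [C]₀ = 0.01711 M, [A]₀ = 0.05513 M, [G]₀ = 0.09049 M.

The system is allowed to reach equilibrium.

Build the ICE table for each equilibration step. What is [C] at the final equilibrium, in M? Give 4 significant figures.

[C]_eq = 0.01797 M

Q₀ = 7.2563e-06 vs Keq = 5.4860e-06 ⇒ Q>K, reverse
Step 1:
                    C           A           G
  init        0.01711     0.05513     0.09049
  Δ        8.6020e-04   -0.002581   -0.002581
  eq          0.01797     0.05255     0.08791
  solve Keq expr → x = -8.6020e-04; check Q = 5.4860e-06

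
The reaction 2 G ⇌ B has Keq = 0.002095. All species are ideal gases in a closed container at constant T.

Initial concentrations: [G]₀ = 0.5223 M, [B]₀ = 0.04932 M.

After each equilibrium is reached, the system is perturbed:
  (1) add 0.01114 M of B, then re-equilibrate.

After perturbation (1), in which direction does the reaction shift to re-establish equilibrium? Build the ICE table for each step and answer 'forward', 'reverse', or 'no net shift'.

Q₀ = 0.1808 vs Keq = 0.002095 ⇒ Q>K, reverse
Step 1:
                   G          B
  I           0.5223    0.04932
  C          0.09703   -0.04852
  E           0.6193 8.0359e-04
  solve Keq expr → x = -0.04852; check Q = 0.002095
Then add 0.01114 M of B.
Step 2:
                   G          B
  I           0.6193    0.01194
  C          0.02216   -0.01108
  E           0.6415 8.6213e-04
  solve Keq expr → x = -0.01108; check Q = 0.002095

Direction: reverse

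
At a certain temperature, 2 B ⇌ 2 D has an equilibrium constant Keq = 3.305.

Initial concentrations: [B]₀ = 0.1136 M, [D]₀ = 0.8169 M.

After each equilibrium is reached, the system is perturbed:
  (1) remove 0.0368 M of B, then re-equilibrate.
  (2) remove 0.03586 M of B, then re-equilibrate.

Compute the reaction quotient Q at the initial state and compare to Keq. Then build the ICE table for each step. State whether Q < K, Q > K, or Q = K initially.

Q₀ = 51.71 vs Keq = 3.305 ⇒ Q>K, reverse
Step 1:
                  B         D
  Initial    0.1136    0.8169
  Change     0.2166   -0.2166
  Equil      0.3302    0.6003
  solve Keq expr → x = -0.1083; check Q = 3.305
Then remove 0.0368 M of B.
Step 2:
                  B         D
  Initial    0.2934    0.6003
  Change    0.02374  -0.02374
  Equil      0.3171    0.5766
  solve Keq expr → x = -0.01187; check Q = 3.305
Then remove 0.03586 M of B.
Step 3:
                  B         D
  Initial    0.2813    0.5766
  Change    0.02313  -0.02313
  Equil      0.3044    0.5534
  solve Keq expr → x = -0.01157; check Q = 3.305

Q₀ = 51.71; Q > K (proceeds reverse)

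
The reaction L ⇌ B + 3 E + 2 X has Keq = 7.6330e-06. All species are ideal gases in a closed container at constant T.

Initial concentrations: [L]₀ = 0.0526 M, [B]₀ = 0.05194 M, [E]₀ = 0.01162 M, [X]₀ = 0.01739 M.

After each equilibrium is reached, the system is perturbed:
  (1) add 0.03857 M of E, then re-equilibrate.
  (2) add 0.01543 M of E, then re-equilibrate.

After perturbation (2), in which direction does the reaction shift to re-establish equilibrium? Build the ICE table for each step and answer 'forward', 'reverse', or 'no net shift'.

Q₀ = 4.6853e-10 vs Keq = 7.6330e-06 ⇒ Q<K, forward
Step 1:
                  L         B         E         X
  I          0.0526   0.05194   0.01162   0.01739
  C        -0.02465   0.02465   0.07394    0.0493
  E         0.02795   0.07659   0.08556   0.06669
  solve Keq expr → x = 0.02465; check Q = 7.6330e-06
Then add 0.03857 M of E.
Step 2:
                  L         B         E         X
  I         0.02795   0.07659    0.1241   0.06669
  C        0.005868 -0.005868  -0.01761  -0.01174
  E         0.03382   0.07072    0.1065   0.05495
  solve Keq expr → x = -0.005868; check Q = 7.6330e-06
Then add 0.01543 M of E.
Step 3:
                  L         B         E         X
  I         0.03382   0.07072     0.122   0.05495
  C        0.002086 -0.002086 -0.006259 -0.004173
  E         0.03591   0.06863    0.1157   0.05078
  solve Keq expr → x = -0.002086; check Q = 7.6330e-06

Direction: reverse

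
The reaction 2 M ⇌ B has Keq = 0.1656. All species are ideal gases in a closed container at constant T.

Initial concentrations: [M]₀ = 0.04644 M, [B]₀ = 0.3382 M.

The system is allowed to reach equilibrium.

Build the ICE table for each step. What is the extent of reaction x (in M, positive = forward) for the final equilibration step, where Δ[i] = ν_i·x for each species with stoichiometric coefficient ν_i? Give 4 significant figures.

Q₀ = 156.8 vs Keq = 0.1656 ⇒ Q>K, reverse
Step 1:
                   M          B
  init       0.04644     0.3382
  Δ           0.5561    -0.2781
  eq          0.6026    0.06013
  solve Keq expr → x = -0.2781; check Q = 0.1656

x = -0.2781 M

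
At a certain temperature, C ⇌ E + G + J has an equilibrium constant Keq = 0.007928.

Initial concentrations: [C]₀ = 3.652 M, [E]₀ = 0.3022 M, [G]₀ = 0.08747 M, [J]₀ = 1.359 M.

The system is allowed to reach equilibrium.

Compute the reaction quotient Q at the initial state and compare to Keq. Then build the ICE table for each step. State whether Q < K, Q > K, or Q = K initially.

Q₀ = 0.009837; Q > K (proceeds reverse)

Q₀ = 0.009837 vs Keq = 0.007928 ⇒ Q>K, reverse
Step 1:
                  C         E         G         J
  Initial     3.652    0.3022   0.08747     1.359
  Change    0.01287  -0.01287  -0.01287  -0.01287
  Equil       3.665    0.2893    0.0746     1.346
  solve Keq expr → x = -0.01287; check Q = 0.007928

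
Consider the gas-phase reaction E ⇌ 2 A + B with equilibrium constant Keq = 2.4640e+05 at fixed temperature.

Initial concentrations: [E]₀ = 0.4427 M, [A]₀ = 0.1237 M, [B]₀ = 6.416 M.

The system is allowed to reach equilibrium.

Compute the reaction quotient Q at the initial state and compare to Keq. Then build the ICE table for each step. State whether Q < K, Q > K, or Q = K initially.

Q₀ = 0.2218; Q < K (proceeds forward)

Q₀ = 0.2218 vs Keq = 2.4640e+05 ⇒ Q<K, forward
Step 1:
                    E           A           B
  Initial      0.4427      0.1237       6.416
  Change      -0.4427      0.8853      0.4427
  Equil    2.8341e-05       1.009       6.859
  solve Keq expr → x = 0.4427; check Q = 2.4640e+05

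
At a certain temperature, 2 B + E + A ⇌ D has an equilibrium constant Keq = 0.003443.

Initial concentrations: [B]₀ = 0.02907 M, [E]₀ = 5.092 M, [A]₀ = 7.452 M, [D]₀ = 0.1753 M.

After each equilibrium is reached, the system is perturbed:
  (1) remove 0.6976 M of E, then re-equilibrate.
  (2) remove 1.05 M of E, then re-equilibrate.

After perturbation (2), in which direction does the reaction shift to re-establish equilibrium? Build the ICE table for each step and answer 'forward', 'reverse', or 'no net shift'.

Q₀ = 5.467 vs Keq = 0.003443 ⇒ Q>K, reverse
Step 1:
                  B         E         A         D
  Initial   0.02907     5.092     7.452    0.1753
  Change     0.3175    0.1588    0.1588   -0.1588
  Equil      0.3466     5.251     7.611   0.01653
  solve Keq expr → x = -0.1588; check Q = 0.003443
Then remove 0.6976 M of E.
Step 2:
                  B         E         A         D
  Initial    0.3466     4.553     7.611   0.01653
  Change   0.003749  0.001875  0.001875 -0.001875
  Equil      0.3504     4.555     7.613   0.01466
  solve Keq expr → x = -0.001875; check Q = 0.003443
Then remove 1.05 M of E.
Step 3:
                  B         E         A         D
  Initial    0.3504     3.505     7.613   0.01466
  Change   0.005954  0.002977  0.002977 -0.002977
  Equil      0.3563     3.508     7.616   0.01168
  solve Keq expr → x = -0.002977; check Q = 0.003443

Direction: reverse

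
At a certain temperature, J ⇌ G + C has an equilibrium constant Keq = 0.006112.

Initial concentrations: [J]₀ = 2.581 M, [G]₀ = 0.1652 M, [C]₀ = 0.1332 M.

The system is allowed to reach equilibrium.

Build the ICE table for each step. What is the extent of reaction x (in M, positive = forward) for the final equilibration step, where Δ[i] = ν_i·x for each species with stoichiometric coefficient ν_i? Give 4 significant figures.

Q₀ = 0.008526 vs Keq = 0.006112 ⇒ Q>K, reverse
Step 1:
                   J          G          C
  init         2.581     0.1652     0.1332
  Δ          0.02205   -0.02205   -0.02205
  eq           2.603     0.1431     0.1111
  solve Keq expr → x = -0.02205; check Q = 0.006112

x = -0.02205 M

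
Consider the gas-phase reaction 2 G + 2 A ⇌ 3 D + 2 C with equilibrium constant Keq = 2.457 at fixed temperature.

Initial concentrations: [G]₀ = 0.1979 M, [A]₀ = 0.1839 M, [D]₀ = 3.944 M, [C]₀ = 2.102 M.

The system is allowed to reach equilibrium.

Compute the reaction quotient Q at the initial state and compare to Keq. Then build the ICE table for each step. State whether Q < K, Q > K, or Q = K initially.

Q₀ = 2.0465e+05 vs Keq = 2.457 ⇒ Q>K, reverse
Step 1:
                    G           A           D           C
  Initial      0.1979      0.1839       3.944       2.102
  Change        1.181       1.181      -1.771      -1.181
  Equil         1.379       1.365       2.173      0.9211
  solve Keq expr → x = -0.5905; check Q = 2.457

Q₀ = 2.0465e+05; Q > K (proceeds reverse)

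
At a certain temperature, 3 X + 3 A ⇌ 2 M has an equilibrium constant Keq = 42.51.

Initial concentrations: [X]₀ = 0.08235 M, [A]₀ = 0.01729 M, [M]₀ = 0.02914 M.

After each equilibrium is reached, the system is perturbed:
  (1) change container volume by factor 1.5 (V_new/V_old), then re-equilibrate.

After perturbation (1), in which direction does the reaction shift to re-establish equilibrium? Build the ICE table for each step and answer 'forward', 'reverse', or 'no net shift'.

Q₀ = 2.9417e+05 vs Keq = 42.51 ⇒ Q>K, reverse
Step 1:
                    X           A           M
  init        0.08235     0.01729     0.02914
  Δ           0.03833     0.03833    -0.02555
  eq           0.1207     0.05562    0.003586
  solve Keq expr → x = -0.01278; check Q = 42.51
Then change container volume by factor 1.5 (V_new/V_old).
Step 2:
                    X           A           M
  init        0.08045     0.03708     0.00239
  Δ          0.001815    0.001815    -0.00121
  eq          0.08227      0.0389     0.00118
  solve Keq expr → x = -6.0511e-04; check Q = 42.51

Direction: reverse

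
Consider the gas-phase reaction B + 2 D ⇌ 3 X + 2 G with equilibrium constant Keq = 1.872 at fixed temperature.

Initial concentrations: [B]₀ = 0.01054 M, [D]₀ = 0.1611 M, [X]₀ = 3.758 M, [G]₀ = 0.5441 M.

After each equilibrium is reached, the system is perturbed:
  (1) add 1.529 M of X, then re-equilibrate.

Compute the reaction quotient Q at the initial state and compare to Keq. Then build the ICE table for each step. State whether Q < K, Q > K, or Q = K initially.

Q₀ = 5.7438e+04 vs Keq = 1.872 ⇒ Q>K, reverse
Step 1:
                   B          D          X          G
  I          0.01054     0.1611      3.758     0.5441
  C           0.2326     0.4652    -0.6978    -0.4652
  E           0.2431     0.6263       3.06    0.07892
  solve Keq expr → x = -0.2326; check Q = 1.872
Then add 1.529 M of X.
Step 2:
                   B          D          X          G
  I           0.2431     0.6263      4.589    0.07892
  C           0.0158     0.0316    -0.0474    -0.0316
  E           0.2589     0.6579      4.542    0.04732
  solve Keq expr → x = -0.0158; check Q = 1.872

Q₀ = 5.7438e+04; Q > K (proceeds reverse)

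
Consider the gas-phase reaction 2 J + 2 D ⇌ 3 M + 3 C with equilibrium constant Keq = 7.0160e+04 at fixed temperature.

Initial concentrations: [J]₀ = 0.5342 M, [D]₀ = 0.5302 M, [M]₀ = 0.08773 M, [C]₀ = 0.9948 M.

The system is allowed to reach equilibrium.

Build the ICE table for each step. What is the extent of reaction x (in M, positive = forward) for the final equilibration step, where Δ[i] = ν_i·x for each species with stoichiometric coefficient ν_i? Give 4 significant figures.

x = 0.2287 M

Q₀ = 0.008286 vs Keq = 7.0160e+04 ⇒ Q<K, forward
Step 1:
                  J         D         M         C
  Initial    0.5342    0.5302   0.08773    0.9948
  Change    -0.4573   -0.4573     0.686     0.686
  Equil     0.07686   0.07286    0.7737     1.681
  solve Keq expr → x = 0.2287; check Q = 7.0160e+04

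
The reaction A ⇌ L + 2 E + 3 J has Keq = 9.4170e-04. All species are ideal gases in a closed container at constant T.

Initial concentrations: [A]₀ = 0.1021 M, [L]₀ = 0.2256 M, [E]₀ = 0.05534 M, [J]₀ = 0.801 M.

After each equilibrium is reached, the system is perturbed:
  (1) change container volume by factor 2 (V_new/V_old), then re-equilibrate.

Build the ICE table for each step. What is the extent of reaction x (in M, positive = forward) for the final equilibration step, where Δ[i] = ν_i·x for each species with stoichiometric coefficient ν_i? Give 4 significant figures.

Q₀ = 0.003478 vs Keq = 9.4170e-04 ⇒ Q>K, reverse
Step 1:
                  A         L         E         J
  init       0.1021    0.2256   0.05534     0.801
  Δ          0.0111   -0.0111   -0.0222   -0.0333
  eq         0.1132    0.2145   0.03314    0.7677
  solve Keq expr → x = -0.0111; check Q = 9.4170e-04
Then change container volume by factor 2 (V_new/V_old).
Step 2:
                  A         L         E         J
  init       0.0566    0.1073   0.01657    0.3839
  Δ        -0.01974   0.01974   0.03948   0.05923
  eq        0.03686     0.127   0.05605    0.4431
  solve Keq expr → x = 0.01974; check Q = 9.4170e-04

x = 0.01974 M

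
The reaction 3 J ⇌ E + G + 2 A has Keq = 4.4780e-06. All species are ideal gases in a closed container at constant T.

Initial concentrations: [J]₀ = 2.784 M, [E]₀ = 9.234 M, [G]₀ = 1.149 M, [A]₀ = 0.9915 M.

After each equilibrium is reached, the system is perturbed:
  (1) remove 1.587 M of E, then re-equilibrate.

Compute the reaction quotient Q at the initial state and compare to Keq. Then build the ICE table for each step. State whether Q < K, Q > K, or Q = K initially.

Q₀ = 0.4834; Q > K (proceeds reverse)

Q₀ = 0.4834 vs Keq = 4.4780e-06 ⇒ Q>K, reverse
Step 1:
                  J         E         G         A
  Initial     2.784     9.234     1.149    0.9915
  Change      1.476   -0.4919   -0.4919   -0.9837
  Equil        4.26     8.742    0.6571  0.007762
  solve Keq expr → x = -0.4919; check Q = 4.4780e-06
Then remove 1.587 M of E.
Step 2:
                  J         E         G         A
  Initial      4.26     7.155    0.6571  0.007762
  Change  -0.001217 4.0557e-04 4.0557e-04 8.1114e-04
  Equil       4.258     7.156    0.6575  0.008573
  solve Keq expr → x = 4.0557e-04; check Q = 4.4780e-06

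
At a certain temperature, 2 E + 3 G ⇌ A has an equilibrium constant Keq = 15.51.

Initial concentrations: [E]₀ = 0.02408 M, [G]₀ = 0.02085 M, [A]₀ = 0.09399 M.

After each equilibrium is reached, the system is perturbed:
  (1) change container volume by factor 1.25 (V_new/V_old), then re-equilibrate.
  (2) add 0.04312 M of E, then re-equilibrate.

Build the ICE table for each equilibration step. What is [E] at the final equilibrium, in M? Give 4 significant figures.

[E]_eq = 0.1993 M

Q₀ = 1.7883e+07 vs Keq = 15.51 ⇒ Q>K, reverse
Step 1:
                    E           G           A
  I           0.02408     0.02085     0.09399
  C             0.166       0.249    -0.08299
  E            0.1901      0.2698       0.011
  solve Keq expr → x = -0.08299; check Q = 15.51
Then change container volume by factor 1.25 (V_new/V_old).
Step 2:
                    E           G           A
  I             0.152      0.2158    0.008803
  C          0.008159     0.01224    -0.00408
  E            0.1602      0.2281    0.004723
  solve Keq expr → x = -0.00408; check Q = 15.51
Then add 0.04312 M of E.
Step 3:
                    E           G           A
  I            0.2033      0.2281    0.004723
  C         -0.004038   -0.006056    0.002019
  E            0.1993       0.222    0.006742
  solve Keq expr → x = 0.002019; check Q = 15.51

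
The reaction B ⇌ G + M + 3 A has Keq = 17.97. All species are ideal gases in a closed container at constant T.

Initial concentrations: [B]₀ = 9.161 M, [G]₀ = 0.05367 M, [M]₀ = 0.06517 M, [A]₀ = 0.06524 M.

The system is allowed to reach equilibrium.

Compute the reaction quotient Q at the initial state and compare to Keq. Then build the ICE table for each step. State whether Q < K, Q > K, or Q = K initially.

Q₀ = 1.0602e-07; Q < K (proceeds forward)

Q₀ = 1.0602e-07 vs Keq = 17.97 ⇒ Q<K, forward
Step 1:
                    B           G           M           A
  I             9.161     0.05367     0.06517     0.06524
  C            -1.354       1.354       1.354       4.061
  E             7.807       1.407       1.419       4.126
  solve Keq expr → x = 1.354; check Q = 17.97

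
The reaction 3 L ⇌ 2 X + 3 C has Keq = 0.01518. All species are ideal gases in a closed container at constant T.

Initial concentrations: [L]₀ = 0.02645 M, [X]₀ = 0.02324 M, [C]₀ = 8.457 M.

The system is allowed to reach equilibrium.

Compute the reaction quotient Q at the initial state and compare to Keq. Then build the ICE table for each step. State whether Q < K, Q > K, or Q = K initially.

Q₀ = 1.7654e+04 vs Keq = 0.01518 ⇒ Q>K, reverse
Step 1:
                   L          X          C
  init       0.02645    0.02324      8.457
  Δ          0.03475   -0.02316   -0.03475
  eq          0.0612 7.6309e-05      8.422
  solve Keq expr → x = -0.01158; check Q = 0.01518

Q₀ = 1.7654e+04; Q > K (proceeds reverse)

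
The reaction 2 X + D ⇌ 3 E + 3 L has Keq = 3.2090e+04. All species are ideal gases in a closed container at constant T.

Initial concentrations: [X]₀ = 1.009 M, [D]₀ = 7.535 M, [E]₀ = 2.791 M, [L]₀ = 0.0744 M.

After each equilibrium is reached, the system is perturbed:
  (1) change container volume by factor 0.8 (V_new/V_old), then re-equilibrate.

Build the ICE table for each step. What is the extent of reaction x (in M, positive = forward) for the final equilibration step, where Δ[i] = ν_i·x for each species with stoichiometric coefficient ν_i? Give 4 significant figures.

Q₀ = 0.001167 vs Keq = 3.2090e+04 ⇒ Q<K, forward
Step 1:
                  X         D         E         L
  init        1.009     7.535     2.791    0.0744
  Δ         -0.9739    -0.487     1.461     1.461
  eq        0.03507     7.048     4.252     1.535
  solve Keq expr → x = 0.487; check Q = 3.2090e+04
Then change container volume by factor 0.8 (V_new/V_old).
Step 2:
                  X         D         E         L
  init      0.04384      8.81     5.315     1.919
  Δ         0.01586  0.007931  -0.02379  -0.02379
  eq         0.0597     8.818     5.291     1.895
  solve Keq expr → x = -0.007931; check Q = 3.2090e+04

x = -0.007931 M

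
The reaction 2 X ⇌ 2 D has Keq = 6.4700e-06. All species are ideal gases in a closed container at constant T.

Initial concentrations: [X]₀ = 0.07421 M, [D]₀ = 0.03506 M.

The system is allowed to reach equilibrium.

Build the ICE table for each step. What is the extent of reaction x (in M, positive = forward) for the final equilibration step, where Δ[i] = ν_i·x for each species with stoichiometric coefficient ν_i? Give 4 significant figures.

Q₀ = 0.2232 vs Keq = 6.4700e-06 ⇒ Q>K, reverse
Step 1:
                  X         D
  Initial   0.07421   0.03506
  Change    0.03478  -0.03478
  Equil       0.109 2.7724e-04
  solve Keq expr → x = -0.01739; check Q = 6.4700e-06

x = -0.01739 M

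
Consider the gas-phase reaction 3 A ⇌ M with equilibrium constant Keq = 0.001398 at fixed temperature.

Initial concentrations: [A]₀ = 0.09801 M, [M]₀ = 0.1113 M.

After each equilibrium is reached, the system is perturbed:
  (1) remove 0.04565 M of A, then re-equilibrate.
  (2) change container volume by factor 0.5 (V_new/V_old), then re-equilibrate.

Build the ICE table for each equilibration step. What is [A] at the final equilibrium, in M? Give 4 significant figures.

Q₀ = 118.2 vs Keq = 0.001398 ⇒ Q>K, reverse
Step 1:
                   A          M
  init       0.09801     0.1113
  Δ           0.3336    -0.1112
  eq          0.4316 1.1237e-04
  solve Keq expr → x = -0.1112; check Q = 0.001398
Then remove 0.04565 M of A.
Step 2:
                   A          M
  init        0.3859 1.1237e-04
  Δ       9.5883e-05 -3.1961e-05
  eq           0.386 8.0414e-05
  solve Keq expr → x = -3.1961e-05; check Q = 0.001398
Then change container volume by factor 0.5 (V_new/V_old).
Step 3:
                   A          M
  init         0.772 1.6083e-04
  Δ        -0.001437 4.7890e-04
  eq          0.7706 6.3973e-04
  solve Keq expr → x = 4.7890e-04; check Q = 0.001398

[A]_eq = 0.7706 M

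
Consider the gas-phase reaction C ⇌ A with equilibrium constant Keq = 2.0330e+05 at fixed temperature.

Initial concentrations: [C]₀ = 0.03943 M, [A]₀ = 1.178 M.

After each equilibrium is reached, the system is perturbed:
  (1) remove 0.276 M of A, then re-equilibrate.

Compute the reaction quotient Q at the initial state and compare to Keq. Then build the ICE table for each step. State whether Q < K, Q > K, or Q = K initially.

Q₀ = 29.88 vs Keq = 2.0330e+05 ⇒ Q<K, forward
Step 1:
                   C          A
  I          0.03943      1.178
  C         -0.03942    0.03942
  E       5.9883e-06      1.217
  solve Keq expr → x = 0.03942; check Q = 2.0330e+05
Then remove 0.276 M of A.
Step 2:
                   C          A
  I       5.9883e-06     0.9414
  C       -1.3576e-06 1.3576e-06
  E       4.6307e-06     0.9414
  solve Keq expr → x = 1.3576e-06; check Q = 2.0330e+05

Q₀ = 29.88; Q < K (proceeds forward)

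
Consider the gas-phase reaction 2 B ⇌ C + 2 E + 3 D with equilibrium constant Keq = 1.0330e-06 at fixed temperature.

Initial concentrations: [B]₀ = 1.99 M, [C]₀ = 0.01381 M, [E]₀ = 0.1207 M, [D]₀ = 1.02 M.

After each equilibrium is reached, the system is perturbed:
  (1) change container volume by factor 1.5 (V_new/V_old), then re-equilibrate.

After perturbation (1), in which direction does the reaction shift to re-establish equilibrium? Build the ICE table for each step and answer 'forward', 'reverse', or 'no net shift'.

Direction: forward

Q₀ = 5.3914e-05 vs Keq = 1.0330e-06 ⇒ Q>K, reverse
Step 1:
                    B           C           E           D
  Initial        1.99     0.01381      0.1207        1.02
  Change      0.02661    -0.01331    -0.02661    -0.03992
  Equil         2.017  5.0407e-04     0.09409      0.9801
  solve Keq expr → x = -0.01331; check Q = 1.0330e-06
Then change container volume by factor 1.5 (V_new/V_old).
Step 2:
                    B           C           E           D
  Initial       1.344  3.3604e-04     0.06273      0.6534
  Change    -0.002419     0.00121    0.002419    0.003629
  Equil         1.342    0.001546     0.06514       0.657
  solve Keq expr → x = 0.00121; check Q = 1.0330e-06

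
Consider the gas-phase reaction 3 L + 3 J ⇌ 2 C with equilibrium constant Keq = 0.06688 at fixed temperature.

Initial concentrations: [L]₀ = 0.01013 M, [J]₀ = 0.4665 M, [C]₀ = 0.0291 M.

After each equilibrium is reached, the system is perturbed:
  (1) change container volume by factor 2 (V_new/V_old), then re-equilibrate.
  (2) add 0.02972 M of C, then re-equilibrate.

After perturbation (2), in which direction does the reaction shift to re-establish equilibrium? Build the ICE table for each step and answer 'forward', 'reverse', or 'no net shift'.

Direction: reverse

Q₀ = 8024 vs Keq = 0.06688 ⇒ Q>K, reverse
Step 1:
                  L         J         C
  init      0.01013    0.4665    0.0291
  Δ         0.04198   0.04198  -0.02798
  eq        0.05211    0.5085  0.001115
  solve Keq expr → x = -0.01399; check Q = 0.06688
Then change container volume by factor 2 (V_new/V_old).
Step 2:
                  L         J         C
  init      0.02605    0.2542 5.5766e-04
  Δ       6.1908e-04 6.1908e-04 -4.1272e-04
  eq        0.02667    0.2549 1.4494e-04
  solve Keq expr → x = -2.0636e-04; check Q = 0.06688
Then add 0.02972 M of C.
Step 3:
                  L         J         C
  init      0.02667    0.2549   0.02986
  Δ         0.04362   0.04362  -0.02908
  eq        0.07029    0.2985 7.8589e-04
  solve Keq expr → x = -0.01454; check Q = 0.06688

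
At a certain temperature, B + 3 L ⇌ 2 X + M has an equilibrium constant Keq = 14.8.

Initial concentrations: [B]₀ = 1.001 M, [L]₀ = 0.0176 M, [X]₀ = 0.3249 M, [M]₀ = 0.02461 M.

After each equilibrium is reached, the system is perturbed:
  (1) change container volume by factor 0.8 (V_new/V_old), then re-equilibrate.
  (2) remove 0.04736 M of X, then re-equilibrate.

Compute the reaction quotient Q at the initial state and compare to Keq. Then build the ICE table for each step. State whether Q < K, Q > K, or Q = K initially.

Q₀ = 476; Q > K (proceeds reverse)

Q₀ = 476 vs Keq = 14.8 ⇒ Q>K, reverse
Step 1:
                   B          L          X          M
  Initial      1.001     0.0176     0.3249    0.02461
  Change    0.009371    0.02811   -0.01874  -0.009371
  Equil         1.01    0.04571     0.3062    0.01524
  solve Keq expr → x = -0.009371; check Q = 14.8
Then change container volume by factor 0.8 (V_new/V_old).
Step 2:
                   B          L          X          M
  Initial      1.263    0.05714     0.3827    0.01905
  Change  -9.9547e-04  -0.002986   0.001991 9.9547e-04
  Equil        1.262    0.05415     0.3847    0.02004
  solve Keq expr → x = 9.9547e-04; check Q = 14.8
Then remove 0.04736 M of X.
Step 3:
                   B          L          X          M
  Initial      1.262    0.05415     0.3373    0.02004
  Change   -0.001129  -0.003387   0.002258   0.001129
  Equil        1.261    0.05077     0.3396    0.02117
  solve Keq expr → x = 0.001129; check Q = 14.8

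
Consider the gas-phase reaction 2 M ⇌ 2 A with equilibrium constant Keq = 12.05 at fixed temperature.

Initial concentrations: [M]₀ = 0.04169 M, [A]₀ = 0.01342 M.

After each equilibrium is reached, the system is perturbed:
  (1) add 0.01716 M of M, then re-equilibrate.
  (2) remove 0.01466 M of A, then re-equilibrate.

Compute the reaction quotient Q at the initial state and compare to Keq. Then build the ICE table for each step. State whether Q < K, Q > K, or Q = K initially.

Q₀ = 0.1036; Q < K (proceeds forward)

Q₀ = 0.1036 vs Keq = 12.05 ⇒ Q<K, forward
Step 1:
                  M         A
  I         0.04169   0.01342
  C        -0.02936   0.02936
  E         0.01233   0.04278
  solve Keq expr → x = 0.01468; check Q = 12.05
Then add 0.01716 M of M.
Step 2:
                  M         A
  I         0.02949   0.04278
  C        -0.01332   0.01332
  E         0.01616   0.05611
  solve Keq expr → x = 0.006661; check Q = 12.05
Then remove 0.01466 M of A.
Step 3:
                  M         A
  I         0.01616   0.04145
  C       -0.003279  0.003279
  E         0.01288   0.04473
  solve Keq expr → x = 0.001639; check Q = 12.05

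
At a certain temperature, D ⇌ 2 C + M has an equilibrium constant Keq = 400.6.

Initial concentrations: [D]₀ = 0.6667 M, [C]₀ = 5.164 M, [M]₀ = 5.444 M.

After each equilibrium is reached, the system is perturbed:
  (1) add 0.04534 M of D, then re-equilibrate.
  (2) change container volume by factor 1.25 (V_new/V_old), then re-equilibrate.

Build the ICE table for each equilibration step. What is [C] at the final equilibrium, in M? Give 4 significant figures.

[C]_eq = 4.746 M

Q₀ = 217.8 vs Keq = 400.6 ⇒ Q<K, forward
Step 1:
                  D         C         M
  Initial    0.6667     5.164     5.444
  Change    -0.2219    0.4438    0.2219
  Equil      0.4448     5.608     5.666
  solve Keq expr → x = 0.2219; check Q = 400.6
Then add 0.04534 M of D.
Step 2:
                  D         C         M
  Initial    0.4901     5.608     5.666
  Change    -0.0324    0.0648    0.0324
  Equil      0.4577     5.673     5.698
  solve Keq expr → x = 0.0324; check Q = 400.6
Then change container volume by factor 1.25 (V_new/V_old).
Step 3:
                  D         C         M
  Initial    0.3662     4.538     4.559
  Change     -0.104     0.208     0.104
  Equil      0.2622     4.746     4.663
  solve Keq expr → x = 0.104; check Q = 400.6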